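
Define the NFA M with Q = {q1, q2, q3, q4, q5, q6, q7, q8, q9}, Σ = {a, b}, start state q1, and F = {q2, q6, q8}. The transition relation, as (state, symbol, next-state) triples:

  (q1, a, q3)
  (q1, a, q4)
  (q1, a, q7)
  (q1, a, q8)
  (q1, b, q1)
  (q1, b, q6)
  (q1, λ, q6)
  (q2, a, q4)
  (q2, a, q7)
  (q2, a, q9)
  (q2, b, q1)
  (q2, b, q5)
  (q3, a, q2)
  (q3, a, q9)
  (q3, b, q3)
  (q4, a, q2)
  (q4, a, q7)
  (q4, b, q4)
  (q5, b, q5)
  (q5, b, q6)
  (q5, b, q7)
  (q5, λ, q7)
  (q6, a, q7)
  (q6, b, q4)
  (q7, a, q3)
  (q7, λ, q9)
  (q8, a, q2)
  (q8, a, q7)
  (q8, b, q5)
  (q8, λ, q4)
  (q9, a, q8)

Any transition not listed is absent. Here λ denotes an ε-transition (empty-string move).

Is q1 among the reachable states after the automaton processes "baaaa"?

No

Start: ε-closure({q1}) = {q1, q6}.
Read 'b': q1→{q1, q6}, q6→{q4}; now {q1, q4, q6}.
Read 'a': q1→{q3, q4, q7, q8}, q4→{q2, q7}, q6→{q7}; union {q2, q3, q4, q7, q8}; ε-closure = {q2, q3, q4, q7, q8, q9}.
Read 'a': q2→{q4, q7, q9}, q3→{q2, q9}, q4→{q2, q7}, q7→{q3}, q8→{q2, q7}, q9→{q8}; now {q2, q3, q4, q7, q8, q9}.
Read 'a': q2→{q4, q7, q9}, q3→{q2, q9}, q4→{q2, q7}, q7→{q3}, q8→{q2, q7}, q9→{q8}; now {q2, q3, q4, q7, q8, q9}.
Read 'a': q2→{q4, q7, q9}, q3→{q2, q9}, q4→{q2, q7}, q7→{q3}, q8→{q2, q7}, q9→{q8}; now {q2, q3, q4, q7, q8, q9}.
State q1 is not in {q2, q3, q4, q7, q8, q9}.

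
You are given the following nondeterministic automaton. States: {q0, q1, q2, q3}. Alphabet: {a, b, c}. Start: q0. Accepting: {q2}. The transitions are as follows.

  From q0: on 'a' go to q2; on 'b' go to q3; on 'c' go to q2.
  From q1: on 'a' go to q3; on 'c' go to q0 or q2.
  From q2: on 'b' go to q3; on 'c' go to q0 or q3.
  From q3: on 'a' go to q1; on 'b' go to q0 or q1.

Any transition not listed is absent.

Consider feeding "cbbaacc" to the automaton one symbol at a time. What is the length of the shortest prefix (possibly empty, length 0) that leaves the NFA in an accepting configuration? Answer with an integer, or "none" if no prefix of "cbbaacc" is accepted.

1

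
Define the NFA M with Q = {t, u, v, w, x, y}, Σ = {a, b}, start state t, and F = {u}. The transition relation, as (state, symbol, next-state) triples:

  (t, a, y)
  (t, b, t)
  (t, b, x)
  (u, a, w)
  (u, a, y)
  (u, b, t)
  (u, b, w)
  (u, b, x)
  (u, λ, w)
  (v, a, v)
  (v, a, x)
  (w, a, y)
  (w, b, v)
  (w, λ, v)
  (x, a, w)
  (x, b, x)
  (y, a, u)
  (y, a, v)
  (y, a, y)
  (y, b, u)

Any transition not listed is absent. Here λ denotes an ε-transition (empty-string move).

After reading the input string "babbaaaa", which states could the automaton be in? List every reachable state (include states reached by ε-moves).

Start in {t}.
Read 'b': t→{t, x}; now {t, x}.
Read 'a': t→{y}, x→{w}; union {w, y}; ε-closure = {v, w, y}.
Read 'b': v→∅, w→{v}, y→{u}; union {u, v}; ε-closure = {u, v, w}.
Read 'b': u→{t, w, x}, v→∅, w→{v}; now {t, v, w, x}.
Read 'a': t→{y}, v→{v, x}, w→{y}, x→{w}; now {v, w, x, y}.
Read 'a': v→{v, x}, w→{y}, x→{w}, y→{u, v, y}; now {u, v, w, x, y}.
Read 'a': u→{w, y}, v→{v, x}, w→{y}, x→{w}, y→{u, v, y}; now {u, v, w, x, y}.
Read 'a': u→{w, y}, v→{v, x}, w→{y}, x→{w}, y→{u, v, y}; now {u, v, w, x, y}.

{u, v, w, x, y}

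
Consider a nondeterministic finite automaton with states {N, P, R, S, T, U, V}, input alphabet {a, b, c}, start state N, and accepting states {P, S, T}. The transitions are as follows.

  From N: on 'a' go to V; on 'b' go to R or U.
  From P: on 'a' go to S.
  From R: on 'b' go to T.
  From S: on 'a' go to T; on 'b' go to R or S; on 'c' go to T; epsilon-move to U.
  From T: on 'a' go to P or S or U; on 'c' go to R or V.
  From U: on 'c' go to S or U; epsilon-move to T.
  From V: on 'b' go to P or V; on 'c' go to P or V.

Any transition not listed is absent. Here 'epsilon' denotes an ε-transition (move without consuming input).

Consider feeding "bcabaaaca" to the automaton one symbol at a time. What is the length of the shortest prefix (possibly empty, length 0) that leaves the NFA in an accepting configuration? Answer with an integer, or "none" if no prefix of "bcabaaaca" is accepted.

Start in {N}.
Read 'b': N→{R, U}; union {R, U}; ε-closure = {R, T, U}.
None of the earlier sets intersect F, but {R, T, U} does.

1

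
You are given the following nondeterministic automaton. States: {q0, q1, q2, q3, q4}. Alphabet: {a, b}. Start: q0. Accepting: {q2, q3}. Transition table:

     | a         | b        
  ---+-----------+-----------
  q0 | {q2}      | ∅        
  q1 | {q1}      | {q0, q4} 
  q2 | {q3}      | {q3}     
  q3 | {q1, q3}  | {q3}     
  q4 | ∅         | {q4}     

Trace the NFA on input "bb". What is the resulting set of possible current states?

Start in {q0}.
Read 'b': {q0} → ∅.
The set is empty and remains empty for the remaining 1 symbol.

∅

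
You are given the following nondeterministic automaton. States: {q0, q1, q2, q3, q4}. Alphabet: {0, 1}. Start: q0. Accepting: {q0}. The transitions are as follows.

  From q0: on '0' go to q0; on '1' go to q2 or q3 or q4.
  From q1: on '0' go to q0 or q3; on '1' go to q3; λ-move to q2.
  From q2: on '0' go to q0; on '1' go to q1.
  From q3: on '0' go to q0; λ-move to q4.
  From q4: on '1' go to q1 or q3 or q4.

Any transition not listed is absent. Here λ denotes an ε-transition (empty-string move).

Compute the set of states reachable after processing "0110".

Start in {q0}.
Read '0': {q0} → {q0}.
Read '1': {q0} → {q2, q3, q4}.
Read '1': {q2, q3, q4} → {q1, q2, q3, q4}.
Read '0': {q1, q2, q3, q4} → {q0, q3, q4}.

{q0, q3, q4}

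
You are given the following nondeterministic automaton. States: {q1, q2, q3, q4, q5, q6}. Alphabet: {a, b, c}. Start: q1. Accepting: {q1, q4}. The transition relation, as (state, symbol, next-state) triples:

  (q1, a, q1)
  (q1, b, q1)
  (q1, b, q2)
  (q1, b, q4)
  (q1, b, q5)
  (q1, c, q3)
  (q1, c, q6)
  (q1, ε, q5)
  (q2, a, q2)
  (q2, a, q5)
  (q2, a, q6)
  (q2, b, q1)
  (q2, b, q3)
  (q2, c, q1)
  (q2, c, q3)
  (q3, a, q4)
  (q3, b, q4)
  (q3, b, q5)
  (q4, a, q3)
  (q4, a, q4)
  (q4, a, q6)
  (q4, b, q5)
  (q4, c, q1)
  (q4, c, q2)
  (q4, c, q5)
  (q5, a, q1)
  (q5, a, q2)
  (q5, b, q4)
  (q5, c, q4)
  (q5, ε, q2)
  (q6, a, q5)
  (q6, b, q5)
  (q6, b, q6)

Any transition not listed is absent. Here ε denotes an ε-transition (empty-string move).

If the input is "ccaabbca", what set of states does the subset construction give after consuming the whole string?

{q1, q2, q3, q4, q5, q6}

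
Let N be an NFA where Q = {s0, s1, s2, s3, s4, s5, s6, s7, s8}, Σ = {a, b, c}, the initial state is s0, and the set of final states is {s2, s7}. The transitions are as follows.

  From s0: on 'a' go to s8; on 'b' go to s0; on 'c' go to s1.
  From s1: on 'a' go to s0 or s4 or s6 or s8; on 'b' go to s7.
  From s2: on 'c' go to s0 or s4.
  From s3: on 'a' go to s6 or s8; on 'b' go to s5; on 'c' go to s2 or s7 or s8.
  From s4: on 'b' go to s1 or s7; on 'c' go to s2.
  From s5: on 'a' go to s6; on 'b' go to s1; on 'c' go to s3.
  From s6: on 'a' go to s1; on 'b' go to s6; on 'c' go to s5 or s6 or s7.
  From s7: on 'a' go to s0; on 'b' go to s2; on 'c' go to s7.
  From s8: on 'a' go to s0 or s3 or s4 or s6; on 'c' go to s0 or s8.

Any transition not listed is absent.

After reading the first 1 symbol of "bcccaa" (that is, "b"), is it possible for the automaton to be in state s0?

Yes

Start in {s0}.
Read 'b': {s0} → {s0}.
State s0 is in {s0}.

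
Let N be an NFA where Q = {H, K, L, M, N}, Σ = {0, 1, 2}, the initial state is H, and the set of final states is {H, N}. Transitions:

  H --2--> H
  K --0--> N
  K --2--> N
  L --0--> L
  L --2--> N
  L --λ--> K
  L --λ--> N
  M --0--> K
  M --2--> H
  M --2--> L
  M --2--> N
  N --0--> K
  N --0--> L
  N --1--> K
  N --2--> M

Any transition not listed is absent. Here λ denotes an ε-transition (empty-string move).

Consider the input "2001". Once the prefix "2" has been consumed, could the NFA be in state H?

Start in {H}.
Read '2': H→{H}; now {H}.
State H is in {H}.

Yes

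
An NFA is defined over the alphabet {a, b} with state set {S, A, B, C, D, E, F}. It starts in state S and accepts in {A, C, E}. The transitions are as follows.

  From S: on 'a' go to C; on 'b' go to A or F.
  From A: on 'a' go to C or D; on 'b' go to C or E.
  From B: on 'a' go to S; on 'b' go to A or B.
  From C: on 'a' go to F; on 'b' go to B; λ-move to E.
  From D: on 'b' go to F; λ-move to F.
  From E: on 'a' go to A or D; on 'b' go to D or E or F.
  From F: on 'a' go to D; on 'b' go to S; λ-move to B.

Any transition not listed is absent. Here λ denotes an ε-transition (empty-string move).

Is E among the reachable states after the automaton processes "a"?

Yes

Start in {S}.
Read 'a': S→{C}; union {C}; ε-closure = {C, E}.
State E is in {C, E}.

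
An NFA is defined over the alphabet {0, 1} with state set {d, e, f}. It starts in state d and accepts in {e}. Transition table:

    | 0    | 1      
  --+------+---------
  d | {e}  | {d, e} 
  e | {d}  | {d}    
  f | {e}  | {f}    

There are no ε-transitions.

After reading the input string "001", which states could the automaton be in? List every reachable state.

Start in {d}.
Read '0': {d} → {e}.
Read '0': {e} → {d}.
Read '1': {d} → {d, e}.

{d, e}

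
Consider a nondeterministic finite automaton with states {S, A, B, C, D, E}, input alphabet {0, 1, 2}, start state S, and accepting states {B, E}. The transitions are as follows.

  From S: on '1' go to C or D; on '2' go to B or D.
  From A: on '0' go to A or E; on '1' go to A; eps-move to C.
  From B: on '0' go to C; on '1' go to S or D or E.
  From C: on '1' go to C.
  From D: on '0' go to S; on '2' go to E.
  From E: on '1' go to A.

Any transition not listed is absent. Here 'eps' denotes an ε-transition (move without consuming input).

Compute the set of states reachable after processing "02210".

Start in {S}.
Read '0': S→∅; now ∅.
The set is empty and remains empty for the remaining 4 symbols.

∅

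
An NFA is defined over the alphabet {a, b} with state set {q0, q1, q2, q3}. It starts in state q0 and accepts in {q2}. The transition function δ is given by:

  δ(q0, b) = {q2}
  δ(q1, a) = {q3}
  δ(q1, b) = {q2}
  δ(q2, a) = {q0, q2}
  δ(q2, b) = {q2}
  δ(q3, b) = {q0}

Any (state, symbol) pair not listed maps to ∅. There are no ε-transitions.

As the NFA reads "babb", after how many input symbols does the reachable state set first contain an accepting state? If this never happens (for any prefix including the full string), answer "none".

Start in {q0}.
Read 'b': q0→{q2}; now {q2}.
None of the earlier sets intersect F, but {q2} does.

1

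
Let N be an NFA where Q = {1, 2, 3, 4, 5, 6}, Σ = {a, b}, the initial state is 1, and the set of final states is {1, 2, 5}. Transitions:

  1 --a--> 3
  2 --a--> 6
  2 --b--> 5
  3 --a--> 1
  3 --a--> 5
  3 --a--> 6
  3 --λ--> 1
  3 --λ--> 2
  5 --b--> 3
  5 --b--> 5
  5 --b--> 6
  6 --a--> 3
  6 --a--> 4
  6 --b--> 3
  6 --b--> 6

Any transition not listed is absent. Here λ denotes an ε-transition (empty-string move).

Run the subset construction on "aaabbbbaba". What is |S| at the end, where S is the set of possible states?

6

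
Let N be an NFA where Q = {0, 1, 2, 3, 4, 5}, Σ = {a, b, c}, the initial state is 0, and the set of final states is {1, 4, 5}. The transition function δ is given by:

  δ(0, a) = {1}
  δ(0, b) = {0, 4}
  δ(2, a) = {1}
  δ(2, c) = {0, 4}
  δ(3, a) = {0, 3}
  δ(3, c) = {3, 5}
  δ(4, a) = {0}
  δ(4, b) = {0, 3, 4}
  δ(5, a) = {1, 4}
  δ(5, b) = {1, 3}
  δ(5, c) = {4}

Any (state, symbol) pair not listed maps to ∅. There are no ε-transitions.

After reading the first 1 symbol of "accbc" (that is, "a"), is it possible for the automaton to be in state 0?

Start in {0}.
Read 'a': {0} → {1}.
State 0 is not in {1}.

No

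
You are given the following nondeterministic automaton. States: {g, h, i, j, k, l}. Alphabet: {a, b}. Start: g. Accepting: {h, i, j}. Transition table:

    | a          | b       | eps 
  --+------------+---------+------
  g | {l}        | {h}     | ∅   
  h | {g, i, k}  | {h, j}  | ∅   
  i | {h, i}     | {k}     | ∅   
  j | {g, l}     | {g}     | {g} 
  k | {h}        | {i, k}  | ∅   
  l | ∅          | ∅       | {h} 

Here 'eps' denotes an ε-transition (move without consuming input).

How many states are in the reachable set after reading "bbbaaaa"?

Start in {g}.
Read 'b': g→{h}; now {h}.
Read 'b': h→{h, j}; union {h, j}; ε-closure = {g, h, j}.
Read 'b': g→{h}, h→{h, j}, j→{g}; now {g, h, j}.
Read 'a': g→{l}, h→{g, i, k}, j→{g, l}; union {g, i, k, l}; ε-closure = {g, h, i, k, l}.
Read 'a': g→{l}, h→{g, i, k}, i→{h, i}, k→{h}, l→∅; now {g, h, i, k, l}.
Read 'a': g→{l}, h→{g, i, k}, i→{h, i}, k→{h}, l→∅; now {g, h, i, k, l}.
Read 'a': g→{l}, h→{g, i, k}, i→{h, i}, k→{h}, l→∅; now {g, h, i, k, l}.
That set has 5 states.

5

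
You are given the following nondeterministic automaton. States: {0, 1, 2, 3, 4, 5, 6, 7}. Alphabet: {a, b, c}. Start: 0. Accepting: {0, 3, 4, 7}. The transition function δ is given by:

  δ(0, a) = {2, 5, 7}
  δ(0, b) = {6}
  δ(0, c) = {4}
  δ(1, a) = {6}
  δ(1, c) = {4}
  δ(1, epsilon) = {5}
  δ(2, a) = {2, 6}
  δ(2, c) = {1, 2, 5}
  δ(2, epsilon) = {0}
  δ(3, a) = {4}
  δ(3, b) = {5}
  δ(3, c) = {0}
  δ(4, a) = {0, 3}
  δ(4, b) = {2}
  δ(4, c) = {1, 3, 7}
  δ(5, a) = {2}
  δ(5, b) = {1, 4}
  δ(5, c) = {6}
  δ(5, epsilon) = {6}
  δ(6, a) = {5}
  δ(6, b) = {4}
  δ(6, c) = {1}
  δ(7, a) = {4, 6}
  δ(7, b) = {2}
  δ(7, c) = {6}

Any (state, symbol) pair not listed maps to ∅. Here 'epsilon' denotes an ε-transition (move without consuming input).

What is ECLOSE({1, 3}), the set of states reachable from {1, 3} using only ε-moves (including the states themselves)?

Begin with {1, 3}.
ε-move 1 → 5; add 5.
ε-move 5 → 6; add 6.

{1, 3, 5, 6}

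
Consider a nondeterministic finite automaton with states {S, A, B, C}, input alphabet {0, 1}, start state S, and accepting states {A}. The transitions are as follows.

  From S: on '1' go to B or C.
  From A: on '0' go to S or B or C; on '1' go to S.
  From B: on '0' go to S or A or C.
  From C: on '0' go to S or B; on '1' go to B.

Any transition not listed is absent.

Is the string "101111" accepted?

No

Start in {S}.
Read '1': S→{B, C}; now {B, C}.
Read '0': B→{S, A, C}, C→{S, B}; now {S, A, B, C}.
Read '1': S→{B, C}, A→{S}, B→∅, C→{B}; now {S, B, C}.
Read '1': S→{B, C}, B→∅, C→{B}; now {B, C}.
Read '1': B→∅, C→{B}; now {B}.
Read '1': B→∅; now ∅.
The final set ∅ contains no accepting state.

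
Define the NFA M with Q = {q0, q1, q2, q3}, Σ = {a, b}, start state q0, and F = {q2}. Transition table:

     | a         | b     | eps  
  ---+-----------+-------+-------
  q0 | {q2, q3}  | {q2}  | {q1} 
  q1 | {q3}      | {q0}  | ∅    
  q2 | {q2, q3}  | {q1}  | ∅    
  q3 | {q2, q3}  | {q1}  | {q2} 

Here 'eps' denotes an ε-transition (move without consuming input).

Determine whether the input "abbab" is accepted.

Start: ε-closure({q0}) = {q0, q1}.
Read 'a': q0→{q2, q3}, q1→{q3}; now {q2, q3}.
Read 'b': q2→{q1}, q3→{q1}; now {q1}.
Read 'b': q1→{q0}; union {q0}; ε-closure = {q0, q1}.
Read 'a': q0→{q2, q3}, q1→{q3}; now {q2, q3}.
Read 'b': q2→{q1}, q3→{q1}; now {q1}.
The final set {q1} contains no accepting state.

No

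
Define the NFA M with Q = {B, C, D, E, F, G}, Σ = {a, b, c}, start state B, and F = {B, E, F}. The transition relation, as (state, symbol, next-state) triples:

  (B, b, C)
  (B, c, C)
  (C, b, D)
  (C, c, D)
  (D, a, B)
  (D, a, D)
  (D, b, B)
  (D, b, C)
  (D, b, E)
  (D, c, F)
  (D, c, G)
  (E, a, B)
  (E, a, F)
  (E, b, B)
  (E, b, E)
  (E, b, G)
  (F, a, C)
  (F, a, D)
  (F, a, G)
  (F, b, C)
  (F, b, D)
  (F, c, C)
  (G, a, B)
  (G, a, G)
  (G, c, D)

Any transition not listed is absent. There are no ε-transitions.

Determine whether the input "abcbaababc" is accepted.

No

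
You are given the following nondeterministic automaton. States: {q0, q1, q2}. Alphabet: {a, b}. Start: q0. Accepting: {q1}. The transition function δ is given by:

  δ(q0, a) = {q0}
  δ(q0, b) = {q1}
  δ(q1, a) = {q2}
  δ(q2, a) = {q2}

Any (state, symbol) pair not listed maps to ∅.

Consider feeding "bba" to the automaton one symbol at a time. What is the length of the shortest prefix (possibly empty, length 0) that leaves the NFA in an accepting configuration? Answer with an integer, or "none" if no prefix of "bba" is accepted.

Start in {q0}.
Read 'b': {q0} → {q1}.
None of the earlier sets intersect F, but {q1} does.

1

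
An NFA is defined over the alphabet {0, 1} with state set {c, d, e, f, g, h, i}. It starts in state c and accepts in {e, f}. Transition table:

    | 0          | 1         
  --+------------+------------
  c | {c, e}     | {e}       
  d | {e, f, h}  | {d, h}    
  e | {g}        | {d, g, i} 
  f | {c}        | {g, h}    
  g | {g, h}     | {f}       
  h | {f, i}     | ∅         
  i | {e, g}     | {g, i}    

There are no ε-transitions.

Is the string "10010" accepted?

No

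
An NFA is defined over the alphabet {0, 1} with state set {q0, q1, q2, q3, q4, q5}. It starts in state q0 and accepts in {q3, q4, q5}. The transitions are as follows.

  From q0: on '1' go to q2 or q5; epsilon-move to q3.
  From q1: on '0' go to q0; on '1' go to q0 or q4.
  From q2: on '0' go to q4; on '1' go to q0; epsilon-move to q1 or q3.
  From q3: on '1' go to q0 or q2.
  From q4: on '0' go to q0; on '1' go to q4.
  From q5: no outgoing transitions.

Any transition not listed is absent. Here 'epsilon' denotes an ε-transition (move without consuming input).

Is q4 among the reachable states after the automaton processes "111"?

Yes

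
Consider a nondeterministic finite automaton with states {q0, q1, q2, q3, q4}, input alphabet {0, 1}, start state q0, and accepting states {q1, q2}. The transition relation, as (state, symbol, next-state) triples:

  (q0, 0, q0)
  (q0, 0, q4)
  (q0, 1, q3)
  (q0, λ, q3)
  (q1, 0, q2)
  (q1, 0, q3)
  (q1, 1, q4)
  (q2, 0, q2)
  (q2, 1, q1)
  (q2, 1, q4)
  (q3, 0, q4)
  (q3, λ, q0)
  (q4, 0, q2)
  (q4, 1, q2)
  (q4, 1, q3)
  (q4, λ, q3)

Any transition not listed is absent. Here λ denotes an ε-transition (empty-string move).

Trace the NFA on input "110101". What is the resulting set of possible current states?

{q0, q1, q2, q3, q4}

Start: ε-closure({q0}) = {q0, q3}.
Read '1': q0→{q3}, q3→∅; union {q3}; ε-closure = {q0, q3}.
Read '1': q0→{q3}, q3→∅; union {q3}; ε-closure = {q0, q3}.
Read '0': q0→{q0, q4}, q3→{q4}; union {q0, q4}; ε-closure = {q0, q3, q4}.
Read '1': q0→{q3}, q3→∅, q4→{q2, q3}; union {q2, q3}; ε-closure = {q0, q2, q3}.
Read '0': q0→{q0, q4}, q2→{q2}, q3→{q4}; union {q0, q2, q4}; ε-closure = {q0, q2, q3, q4}.
Read '1': q0→{q3}, q2→{q1, q4}, q3→∅, q4→{q2, q3}; union {q1, q2, q3, q4}; ε-closure = {q0, q1, q2, q3, q4}.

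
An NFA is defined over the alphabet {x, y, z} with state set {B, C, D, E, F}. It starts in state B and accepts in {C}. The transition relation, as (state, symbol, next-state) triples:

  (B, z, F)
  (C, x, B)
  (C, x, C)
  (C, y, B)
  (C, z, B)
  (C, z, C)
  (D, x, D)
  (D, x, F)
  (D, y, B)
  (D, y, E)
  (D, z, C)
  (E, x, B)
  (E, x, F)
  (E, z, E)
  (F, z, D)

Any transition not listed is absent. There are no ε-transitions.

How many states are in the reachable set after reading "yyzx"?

Start in {B}.
Read 'y': B→∅; now ∅.
The set is empty and remains empty for the remaining 3 symbols.
That set has 0 states.

0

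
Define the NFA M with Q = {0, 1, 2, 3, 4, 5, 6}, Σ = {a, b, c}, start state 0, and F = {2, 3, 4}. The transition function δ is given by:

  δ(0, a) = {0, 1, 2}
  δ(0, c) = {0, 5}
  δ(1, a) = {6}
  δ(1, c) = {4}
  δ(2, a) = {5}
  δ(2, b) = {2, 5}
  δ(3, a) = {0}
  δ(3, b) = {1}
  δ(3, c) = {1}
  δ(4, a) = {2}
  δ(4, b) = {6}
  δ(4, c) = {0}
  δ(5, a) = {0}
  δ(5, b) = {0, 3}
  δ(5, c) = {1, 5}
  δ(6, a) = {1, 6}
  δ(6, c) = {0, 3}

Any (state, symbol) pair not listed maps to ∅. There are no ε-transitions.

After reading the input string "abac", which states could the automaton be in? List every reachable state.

{0, 1, 5}

Start in {0}.
Read 'a': {0} → {0, 1, 2}.
Read 'b': {0, 1, 2} → {2, 5}.
Read 'a': {2, 5} → {0, 5}.
Read 'c': {0, 5} → {0, 1, 5}.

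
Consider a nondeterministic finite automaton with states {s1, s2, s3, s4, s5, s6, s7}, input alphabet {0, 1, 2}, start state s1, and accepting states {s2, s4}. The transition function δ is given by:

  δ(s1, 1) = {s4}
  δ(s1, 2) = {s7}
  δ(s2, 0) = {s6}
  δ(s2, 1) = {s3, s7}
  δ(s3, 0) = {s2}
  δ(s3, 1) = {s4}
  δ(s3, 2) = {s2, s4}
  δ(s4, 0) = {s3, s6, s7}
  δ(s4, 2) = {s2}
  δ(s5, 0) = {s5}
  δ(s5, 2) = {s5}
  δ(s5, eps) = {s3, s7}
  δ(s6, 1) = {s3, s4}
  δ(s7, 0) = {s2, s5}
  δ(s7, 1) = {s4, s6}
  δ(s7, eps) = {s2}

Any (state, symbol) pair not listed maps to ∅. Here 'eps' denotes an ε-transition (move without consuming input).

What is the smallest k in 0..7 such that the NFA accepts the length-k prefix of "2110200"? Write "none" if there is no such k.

1

Start in {s1}.
Read '2': s1→{s7}; union {s7}; ε-closure = {s2, s7}.
None of the earlier sets intersect F, but {s2, s7} does.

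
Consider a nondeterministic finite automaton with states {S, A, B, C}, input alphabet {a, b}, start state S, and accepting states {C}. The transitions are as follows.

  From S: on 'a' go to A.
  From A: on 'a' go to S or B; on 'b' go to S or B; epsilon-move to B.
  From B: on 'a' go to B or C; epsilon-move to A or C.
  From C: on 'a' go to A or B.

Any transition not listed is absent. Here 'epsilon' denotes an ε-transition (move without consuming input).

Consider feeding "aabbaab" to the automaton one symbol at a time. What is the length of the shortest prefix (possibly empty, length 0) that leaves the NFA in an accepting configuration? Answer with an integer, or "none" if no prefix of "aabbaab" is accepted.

1

Start in {S}.
Read 'a': S→{A}; union {A}; ε-closure = {A, B, C}.
None of the earlier sets intersect F, but {A, B, C} does.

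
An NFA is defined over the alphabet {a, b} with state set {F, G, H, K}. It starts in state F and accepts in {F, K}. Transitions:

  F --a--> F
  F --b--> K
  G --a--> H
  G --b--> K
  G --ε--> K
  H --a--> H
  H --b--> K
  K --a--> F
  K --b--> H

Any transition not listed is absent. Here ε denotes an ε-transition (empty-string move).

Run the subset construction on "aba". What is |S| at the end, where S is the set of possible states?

1

Start in {F}.
Read 'a': F→{F}; now {F}.
Read 'b': F→{K}; now {K}.
Read 'a': K→{F}; now {F}.
That set has 1 state.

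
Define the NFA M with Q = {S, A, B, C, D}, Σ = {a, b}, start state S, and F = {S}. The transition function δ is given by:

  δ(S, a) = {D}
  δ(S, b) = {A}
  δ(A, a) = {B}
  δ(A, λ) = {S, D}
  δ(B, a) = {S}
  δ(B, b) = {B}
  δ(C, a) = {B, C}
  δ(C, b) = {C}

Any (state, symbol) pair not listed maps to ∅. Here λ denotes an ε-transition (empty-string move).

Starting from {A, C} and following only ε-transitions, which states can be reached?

{S, A, C, D}

Begin with {A, C}.
ε-move A → S; add S.
ε-move A → D; add D.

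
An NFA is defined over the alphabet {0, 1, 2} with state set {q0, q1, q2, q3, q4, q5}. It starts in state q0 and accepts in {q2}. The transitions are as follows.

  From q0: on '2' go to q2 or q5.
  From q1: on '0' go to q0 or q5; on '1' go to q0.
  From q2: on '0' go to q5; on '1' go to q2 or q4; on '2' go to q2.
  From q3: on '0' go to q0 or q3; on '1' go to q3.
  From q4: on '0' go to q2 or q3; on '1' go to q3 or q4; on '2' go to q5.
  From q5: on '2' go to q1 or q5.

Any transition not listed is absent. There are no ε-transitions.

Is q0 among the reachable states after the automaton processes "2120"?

No

Start in {q0}.
Read '2': q0→{q2, q5}; now {q2, q5}.
Read '1': q2→{q2, q4}, q5→∅; now {q2, q4}.
Read '2': q2→{q2}, q4→{q5}; now {q2, q5}.
Read '0': q2→{q5}, q5→∅; now {q5}.
State q0 is not in {q5}.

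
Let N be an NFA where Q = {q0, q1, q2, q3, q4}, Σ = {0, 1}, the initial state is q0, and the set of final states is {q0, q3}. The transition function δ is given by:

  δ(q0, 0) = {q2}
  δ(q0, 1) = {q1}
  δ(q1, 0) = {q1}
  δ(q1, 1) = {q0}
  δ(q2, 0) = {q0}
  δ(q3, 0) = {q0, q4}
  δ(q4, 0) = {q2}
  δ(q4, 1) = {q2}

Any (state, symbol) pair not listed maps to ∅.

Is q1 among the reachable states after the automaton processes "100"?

Yes

Start in {q0}.
Read '1': q0→{q1}; now {q1}.
Read '0': q1→{q1}; now {q1}.
Read '0': q1→{q1}; now {q1}.
State q1 is in {q1}.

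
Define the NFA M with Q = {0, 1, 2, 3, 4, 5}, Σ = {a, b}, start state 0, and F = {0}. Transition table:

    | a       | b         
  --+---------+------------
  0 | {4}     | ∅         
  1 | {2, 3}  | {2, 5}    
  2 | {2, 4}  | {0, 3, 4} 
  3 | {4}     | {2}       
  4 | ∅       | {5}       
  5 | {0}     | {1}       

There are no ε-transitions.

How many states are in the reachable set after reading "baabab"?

Start in {0}.
Read 'b': 0→∅; now ∅.
The set is empty and remains empty for the remaining 5 symbols.
That set has 0 states.

0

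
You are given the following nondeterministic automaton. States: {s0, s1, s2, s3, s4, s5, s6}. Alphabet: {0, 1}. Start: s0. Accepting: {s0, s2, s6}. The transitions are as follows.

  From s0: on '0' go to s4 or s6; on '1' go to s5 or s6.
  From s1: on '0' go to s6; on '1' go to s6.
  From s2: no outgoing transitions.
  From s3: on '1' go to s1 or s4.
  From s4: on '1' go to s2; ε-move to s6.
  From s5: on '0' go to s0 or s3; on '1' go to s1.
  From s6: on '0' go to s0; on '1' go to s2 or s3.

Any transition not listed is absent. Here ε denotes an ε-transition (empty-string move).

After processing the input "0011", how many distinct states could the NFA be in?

3

Start in {s0}.
Read '0': s0→{s4, s6}; now {s4, s6}.
Read '0': s4→∅, s6→{s0}; now {s0}.
Read '1': s0→{s5, s6}; now {s5, s6}.
Read '1': s5→{s1}, s6→{s2, s3}; now {s1, s2, s3}.
That set has 3 states.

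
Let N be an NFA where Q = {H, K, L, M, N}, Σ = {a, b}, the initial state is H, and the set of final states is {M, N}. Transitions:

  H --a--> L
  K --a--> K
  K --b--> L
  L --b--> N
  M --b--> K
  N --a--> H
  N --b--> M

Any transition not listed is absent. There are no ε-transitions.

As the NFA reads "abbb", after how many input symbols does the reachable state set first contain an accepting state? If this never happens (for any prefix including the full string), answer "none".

2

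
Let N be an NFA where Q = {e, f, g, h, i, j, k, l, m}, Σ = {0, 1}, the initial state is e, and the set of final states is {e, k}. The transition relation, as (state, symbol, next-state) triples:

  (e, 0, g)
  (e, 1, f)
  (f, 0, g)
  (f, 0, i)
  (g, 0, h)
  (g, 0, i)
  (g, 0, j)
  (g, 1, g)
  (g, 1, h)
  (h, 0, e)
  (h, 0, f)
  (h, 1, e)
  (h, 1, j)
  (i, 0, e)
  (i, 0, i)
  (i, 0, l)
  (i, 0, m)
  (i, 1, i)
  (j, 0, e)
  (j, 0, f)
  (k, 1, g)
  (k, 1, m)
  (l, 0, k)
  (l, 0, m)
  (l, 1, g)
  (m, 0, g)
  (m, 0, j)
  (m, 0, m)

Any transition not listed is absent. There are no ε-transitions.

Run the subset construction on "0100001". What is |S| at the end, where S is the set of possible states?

7

Start in {e}.
Read '0': {e} → {g}.
Read '1': {g} → {g, h}.
Read '0': {g, h} → {e, f, h, i, j}.
Read '0': {e, f, h, i, j} → {e, f, g, i, l, m}.
Read '0': {e, f, g, i, l, m} → {e, g, h, i, j, k, l, m}.
Read '0': {e, g, h, i, j, k, l, m} → {e, f, g, h, i, j, k, l, m}.
Read '1': {e, f, g, h, i, j, k, l, m} → {e, f, g, h, i, j, m}.
That set has 7 states.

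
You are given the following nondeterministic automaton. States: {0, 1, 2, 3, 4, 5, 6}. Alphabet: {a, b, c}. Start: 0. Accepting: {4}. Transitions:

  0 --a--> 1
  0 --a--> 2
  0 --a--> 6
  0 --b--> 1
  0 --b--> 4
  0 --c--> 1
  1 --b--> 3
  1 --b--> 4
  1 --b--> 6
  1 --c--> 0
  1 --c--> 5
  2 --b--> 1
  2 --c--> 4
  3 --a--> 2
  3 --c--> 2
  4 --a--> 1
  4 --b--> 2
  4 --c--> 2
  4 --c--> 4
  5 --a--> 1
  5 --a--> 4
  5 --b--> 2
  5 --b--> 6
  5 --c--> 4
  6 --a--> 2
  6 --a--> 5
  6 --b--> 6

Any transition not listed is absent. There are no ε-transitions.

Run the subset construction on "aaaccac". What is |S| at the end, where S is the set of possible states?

Start in {0}.
Read 'a': 0→{1, 2, 6}; now {1, 2, 6}.
Read 'a': 1→∅, 2→∅, 6→{2, 5}; now {2, 5}.
Read 'a': 2→∅, 5→{1, 4}; now {1, 4}.
Read 'c': 1→{0, 5}, 4→{2, 4}; now {0, 2, 4, 5}.
Read 'c': 0→{1}, 2→{4}, 4→{2, 4}, 5→{4}; now {1, 2, 4}.
Read 'a': 1→∅, 2→∅, 4→{1}; now {1}.
Read 'c': 1→{0, 5}; now {0, 5}.
That set has 2 states.

2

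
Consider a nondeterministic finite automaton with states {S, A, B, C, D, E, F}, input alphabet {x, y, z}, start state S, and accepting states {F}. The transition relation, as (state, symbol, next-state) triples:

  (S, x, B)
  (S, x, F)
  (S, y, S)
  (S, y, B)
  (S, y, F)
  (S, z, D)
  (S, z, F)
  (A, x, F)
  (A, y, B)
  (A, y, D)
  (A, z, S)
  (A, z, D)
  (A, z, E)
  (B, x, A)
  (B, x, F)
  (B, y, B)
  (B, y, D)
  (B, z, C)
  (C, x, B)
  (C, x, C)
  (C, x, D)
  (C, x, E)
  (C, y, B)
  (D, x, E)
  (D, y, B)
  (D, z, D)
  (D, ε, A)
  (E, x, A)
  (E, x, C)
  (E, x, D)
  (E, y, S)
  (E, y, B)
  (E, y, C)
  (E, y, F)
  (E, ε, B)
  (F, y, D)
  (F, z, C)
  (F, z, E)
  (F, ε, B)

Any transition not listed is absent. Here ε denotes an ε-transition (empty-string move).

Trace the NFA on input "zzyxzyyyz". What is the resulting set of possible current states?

Start in {S}.
Read 'z': {S} → {A, B, D, F}.
Read 'z': {A, B, D, F} → {S, A, B, C, D, E}.
Read 'y': {S, A, B, C, D, E} → {S, A, B, C, D, F}.
Read 'x': {S, A, B, C, D, F} → {A, B, C, D, E, F}.
Read 'z': {A, B, C, D, E, F} → {S, A, B, C, D, E}.
Read 'y': {S, A, B, C, D, E} → {S, A, B, C, D, F}.
Read 'y': {S, A, B, C, D, F} → {S, A, B, D, F}.
Read 'y': {S, A, B, D, F} → {S, A, B, D, F}.
Read 'z': {S, A, B, D, F} → {S, A, B, C, D, E, F}.

{S, A, B, C, D, E, F}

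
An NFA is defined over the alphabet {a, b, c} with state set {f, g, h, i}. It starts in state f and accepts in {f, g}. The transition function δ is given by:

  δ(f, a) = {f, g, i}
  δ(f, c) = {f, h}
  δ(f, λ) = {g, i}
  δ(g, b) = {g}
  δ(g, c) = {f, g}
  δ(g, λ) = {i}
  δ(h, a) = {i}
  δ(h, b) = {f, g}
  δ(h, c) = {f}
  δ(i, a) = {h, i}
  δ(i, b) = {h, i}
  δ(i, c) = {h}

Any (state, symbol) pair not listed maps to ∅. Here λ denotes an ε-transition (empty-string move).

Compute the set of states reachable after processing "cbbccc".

Start: ε-closure({f}) = {f, g, i}.
Read 'c': f→{f, h}, g→{f, g}, i→{h}; union {f, g, h}; ε-closure = {f, g, h, i}.
Read 'b': f→∅, g→{g}, h→{f, g}, i→{h, i}; now {f, g, h, i}.
Read 'b': f→∅, g→{g}, h→{f, g}, i→{h, i}; now {f, g, h, i}.
Read 'c': f→{f, h}, g→{f, g}, h→{f}, i→{h}; union {f, g, h}; ε-closure = {f, g, h, i}.
Read 'c': f→{f, h}, g→{f, g}, h→{f}, i→{h}; union {f, g, h}; ε-closure = {f, g, h, i}.
Read 'c': f→{f, h}, g→{f, g}, h→{f}, i→{h}; union {f, g, h}; ε-closure = {f, g, h, i}.

{f, g, h, i}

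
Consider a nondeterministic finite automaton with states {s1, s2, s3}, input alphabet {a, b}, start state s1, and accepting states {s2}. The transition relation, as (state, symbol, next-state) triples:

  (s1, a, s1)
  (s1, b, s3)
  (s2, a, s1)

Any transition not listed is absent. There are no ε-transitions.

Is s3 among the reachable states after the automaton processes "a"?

Start in {s1}.
Read 'a': s1→{s1}; now {s1}.
State s3 is not in {s1}.

No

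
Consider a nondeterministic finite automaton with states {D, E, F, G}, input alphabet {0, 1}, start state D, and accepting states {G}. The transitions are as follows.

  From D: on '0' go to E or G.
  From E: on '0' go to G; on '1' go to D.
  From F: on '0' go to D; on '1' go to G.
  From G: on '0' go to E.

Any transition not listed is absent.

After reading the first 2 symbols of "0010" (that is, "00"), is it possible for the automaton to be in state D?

No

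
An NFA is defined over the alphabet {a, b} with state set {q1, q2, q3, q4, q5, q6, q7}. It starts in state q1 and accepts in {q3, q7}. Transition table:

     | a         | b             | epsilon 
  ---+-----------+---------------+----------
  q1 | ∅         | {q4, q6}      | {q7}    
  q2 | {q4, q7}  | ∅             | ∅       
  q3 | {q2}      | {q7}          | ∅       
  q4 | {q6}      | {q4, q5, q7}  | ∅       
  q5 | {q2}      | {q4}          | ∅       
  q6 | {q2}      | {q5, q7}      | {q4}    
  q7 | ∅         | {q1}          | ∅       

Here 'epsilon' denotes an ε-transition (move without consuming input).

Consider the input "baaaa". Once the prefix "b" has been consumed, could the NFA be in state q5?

No

Start: ε-closure({q1}) = {q1, q7}.
Read 'b': q1→{q4, q6}, q7→{q1}; union {q1, q4, q6}; ε-closure = {q1, q4, q6, q7}.
State q5 is not in {q1, q4, q6, q7}.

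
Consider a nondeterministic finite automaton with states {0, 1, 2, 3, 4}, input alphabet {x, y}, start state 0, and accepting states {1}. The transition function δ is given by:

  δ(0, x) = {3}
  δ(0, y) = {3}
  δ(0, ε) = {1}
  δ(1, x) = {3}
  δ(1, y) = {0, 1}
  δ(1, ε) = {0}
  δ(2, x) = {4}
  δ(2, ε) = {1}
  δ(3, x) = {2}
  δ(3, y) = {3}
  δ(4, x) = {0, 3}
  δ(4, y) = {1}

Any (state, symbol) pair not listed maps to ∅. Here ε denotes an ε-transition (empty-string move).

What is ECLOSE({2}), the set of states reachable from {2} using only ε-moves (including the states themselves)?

{0, 1, 2}

Begin with {2}.
ε-move 2 → 1; add 1.
ε-move 1 → 0; add 0.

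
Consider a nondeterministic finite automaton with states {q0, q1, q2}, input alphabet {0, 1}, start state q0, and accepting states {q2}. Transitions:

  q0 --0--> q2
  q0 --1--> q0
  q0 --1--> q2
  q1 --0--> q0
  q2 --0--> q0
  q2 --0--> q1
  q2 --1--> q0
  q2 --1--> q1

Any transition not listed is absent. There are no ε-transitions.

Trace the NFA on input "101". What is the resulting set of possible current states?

{q0, q1, q2}

Start in {q0}.
Read '1': {q0} → {q0, q2}.
Read '0': {q0, q2} → {q0, q1, q2}.
Read '1': {q0, q1, q2} → {q0, q1, q2}.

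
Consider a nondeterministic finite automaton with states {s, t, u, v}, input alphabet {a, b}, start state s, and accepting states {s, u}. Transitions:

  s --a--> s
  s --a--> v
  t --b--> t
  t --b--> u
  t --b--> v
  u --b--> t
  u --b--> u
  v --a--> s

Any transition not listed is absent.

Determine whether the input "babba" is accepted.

Start in {s}.
Read 'b': s→∅; now ∅.
The set is empty and remains empty for the remaining 4 symbols.
The final set ∅ contains no accepting state.

No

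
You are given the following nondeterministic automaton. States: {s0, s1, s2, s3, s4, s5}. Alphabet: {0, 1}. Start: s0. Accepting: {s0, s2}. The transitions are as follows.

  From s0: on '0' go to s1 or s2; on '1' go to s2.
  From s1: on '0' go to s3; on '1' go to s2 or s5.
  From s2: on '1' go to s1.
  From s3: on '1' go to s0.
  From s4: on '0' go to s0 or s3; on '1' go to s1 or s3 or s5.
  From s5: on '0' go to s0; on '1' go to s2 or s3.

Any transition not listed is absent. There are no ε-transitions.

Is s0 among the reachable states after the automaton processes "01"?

Start in {s0}.
Read '0': s0→{s1, s2}; now {s1, s2}.
Read '1': s1→{s2, s5}, s2→{s1}; now {s1, s2, s5}.
State s0 is not in {s1, s2, s5}.

No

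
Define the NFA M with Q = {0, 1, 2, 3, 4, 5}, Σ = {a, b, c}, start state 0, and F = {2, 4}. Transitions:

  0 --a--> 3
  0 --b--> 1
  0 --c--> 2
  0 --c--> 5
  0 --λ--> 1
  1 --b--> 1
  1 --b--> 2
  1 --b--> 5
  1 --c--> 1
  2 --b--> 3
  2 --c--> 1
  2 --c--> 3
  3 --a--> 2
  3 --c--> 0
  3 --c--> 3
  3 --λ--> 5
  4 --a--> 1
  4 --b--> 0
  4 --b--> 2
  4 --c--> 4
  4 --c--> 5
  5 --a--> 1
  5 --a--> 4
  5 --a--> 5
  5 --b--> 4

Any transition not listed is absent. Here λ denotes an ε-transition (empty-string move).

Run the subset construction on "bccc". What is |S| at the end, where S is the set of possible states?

Start: ε-closure({0}) = {0, 1}.
Read 'b': {0, 1} → {1, 2, 5}.
Read 'c': {1, 2, 5} → {1, 3, 5}.
Read 'c': {1, 3, 5} → {0, 1, 3, 5}.
Read 'c': {0, 1, 3, 5} → {0, 1, 2, 3, 5}.
That set has 5 states.

5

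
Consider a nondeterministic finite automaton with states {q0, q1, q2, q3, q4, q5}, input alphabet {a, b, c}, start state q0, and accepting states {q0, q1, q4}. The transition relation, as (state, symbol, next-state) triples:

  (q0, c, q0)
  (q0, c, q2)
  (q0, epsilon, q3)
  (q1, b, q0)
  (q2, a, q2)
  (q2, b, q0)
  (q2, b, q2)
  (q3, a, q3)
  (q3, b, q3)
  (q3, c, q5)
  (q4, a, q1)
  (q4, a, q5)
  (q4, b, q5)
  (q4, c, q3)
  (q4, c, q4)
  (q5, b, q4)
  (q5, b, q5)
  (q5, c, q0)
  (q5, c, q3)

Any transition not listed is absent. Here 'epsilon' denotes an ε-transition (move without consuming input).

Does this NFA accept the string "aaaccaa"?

Start: ε-closure({q0}) = {q0, q3}.
Read 'a': {q0, q3} → {q3}.
Read 'a': {q3} → {q3}.
Read 'a': {q3} → {q3}.
Read 'c': {q3} → {q5}.
Read 'c': {q5} → {q0, q3}.
Read 'a': {q0, q3} → {q3}.
Read 'a': {q3} → {q3}.
The final set {q3} contains no accepting state.

No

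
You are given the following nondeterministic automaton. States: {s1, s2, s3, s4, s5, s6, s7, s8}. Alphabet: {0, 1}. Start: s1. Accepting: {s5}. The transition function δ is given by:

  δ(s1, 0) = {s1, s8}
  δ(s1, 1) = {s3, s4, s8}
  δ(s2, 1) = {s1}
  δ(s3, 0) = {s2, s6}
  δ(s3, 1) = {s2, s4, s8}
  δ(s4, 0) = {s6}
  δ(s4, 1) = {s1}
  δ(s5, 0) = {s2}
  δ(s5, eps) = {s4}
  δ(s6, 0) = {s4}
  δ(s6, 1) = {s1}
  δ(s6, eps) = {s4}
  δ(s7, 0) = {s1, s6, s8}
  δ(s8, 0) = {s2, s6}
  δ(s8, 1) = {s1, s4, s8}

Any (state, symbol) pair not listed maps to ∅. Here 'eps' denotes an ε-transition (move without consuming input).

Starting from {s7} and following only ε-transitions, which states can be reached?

{s7}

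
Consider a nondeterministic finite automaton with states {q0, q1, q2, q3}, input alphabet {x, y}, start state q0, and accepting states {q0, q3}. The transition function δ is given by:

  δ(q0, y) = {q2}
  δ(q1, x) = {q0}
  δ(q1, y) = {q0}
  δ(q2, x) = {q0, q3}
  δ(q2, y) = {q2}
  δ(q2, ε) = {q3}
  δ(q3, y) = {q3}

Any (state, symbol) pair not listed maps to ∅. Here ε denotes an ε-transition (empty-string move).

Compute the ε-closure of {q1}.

{q1}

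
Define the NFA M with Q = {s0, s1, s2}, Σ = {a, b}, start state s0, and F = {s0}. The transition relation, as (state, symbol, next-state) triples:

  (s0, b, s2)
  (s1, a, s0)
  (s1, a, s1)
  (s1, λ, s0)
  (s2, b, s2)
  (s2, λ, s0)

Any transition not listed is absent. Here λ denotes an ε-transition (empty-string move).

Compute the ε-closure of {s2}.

Begin with {s2}.
ε-move s2 → s0; add s0.

{s0, s2}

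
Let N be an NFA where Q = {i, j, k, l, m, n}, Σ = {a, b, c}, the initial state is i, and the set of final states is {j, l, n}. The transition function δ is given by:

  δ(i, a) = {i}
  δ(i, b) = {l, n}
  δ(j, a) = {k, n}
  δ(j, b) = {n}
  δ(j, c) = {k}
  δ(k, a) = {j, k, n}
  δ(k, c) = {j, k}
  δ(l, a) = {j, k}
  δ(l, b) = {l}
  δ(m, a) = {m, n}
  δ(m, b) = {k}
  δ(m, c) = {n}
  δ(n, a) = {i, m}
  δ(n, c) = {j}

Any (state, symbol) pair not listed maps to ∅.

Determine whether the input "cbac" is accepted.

Start in {i}.
Read 'c': i→∅; now ∅.
The set is empty and remains empty for the remaining 3 symbols.
The final set ∅ contains no accepting state.

No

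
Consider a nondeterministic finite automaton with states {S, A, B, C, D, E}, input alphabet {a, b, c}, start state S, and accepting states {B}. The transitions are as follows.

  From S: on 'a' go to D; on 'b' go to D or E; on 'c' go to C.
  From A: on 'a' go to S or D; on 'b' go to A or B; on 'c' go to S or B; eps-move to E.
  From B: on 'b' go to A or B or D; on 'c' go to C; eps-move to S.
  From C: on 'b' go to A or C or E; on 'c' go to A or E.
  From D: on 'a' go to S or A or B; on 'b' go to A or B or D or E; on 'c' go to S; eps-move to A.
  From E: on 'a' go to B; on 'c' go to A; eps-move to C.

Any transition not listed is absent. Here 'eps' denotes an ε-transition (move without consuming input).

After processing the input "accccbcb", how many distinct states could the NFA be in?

Start in {S}.
Read 'a': {S} → {A, C, D, E}.
Read 'c': {A, C, D, E} → {S, A, B, C, E}.
Read 'c': {S, A, B, C, E} → {S, A, B, C, E}.
Read 'c': {S, A, B, C, E} → {S, A, B, C, E}.
Read 'c': {S, A, B, C, E} → {S, A, B, C, E}.
Read 'b': {S, A, B, C, E} → {S, A, B, C, D, E}.
Read 'c': {S, A, B, C, D, E} → {S, A, B, C, E}.
Read 'b': {S, A, B, C, E} → {S, A, B, C, D, E}.
That set has 6 states.

6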